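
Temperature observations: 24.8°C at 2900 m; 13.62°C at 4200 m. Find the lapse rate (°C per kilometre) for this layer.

Γ = −ΔT/Δz = (24.8 − 13.62) / (4200 − 2900) m
  = 11.18°C / 1.3 km = 8.6°C/km

8.6°C/km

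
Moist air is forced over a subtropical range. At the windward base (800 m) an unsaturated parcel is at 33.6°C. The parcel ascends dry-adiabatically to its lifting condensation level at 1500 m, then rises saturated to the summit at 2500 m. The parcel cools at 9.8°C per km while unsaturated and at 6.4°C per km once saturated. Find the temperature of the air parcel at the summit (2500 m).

Dry to 1500 m: -9.8 × 0.7 km = -6.86°C, so T = 26.74°C.
Saturated to 2500 m: -6.4 × 1 km = -6.4°C, so T = 20.34°C.

20.34°C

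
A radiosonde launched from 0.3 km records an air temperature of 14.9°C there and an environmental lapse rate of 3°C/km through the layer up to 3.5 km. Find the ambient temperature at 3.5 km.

5.3°C

Environmental to 3500 m: -3 × 3.2 km = -9.6°C, so T = 5.3°C.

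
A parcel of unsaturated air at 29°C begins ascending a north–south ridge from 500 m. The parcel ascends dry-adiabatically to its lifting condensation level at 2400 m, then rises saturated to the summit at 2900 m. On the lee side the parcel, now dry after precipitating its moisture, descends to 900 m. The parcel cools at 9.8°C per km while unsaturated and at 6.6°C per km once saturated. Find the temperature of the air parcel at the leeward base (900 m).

26.68°C

500–2400 m, dry: Δz = 1.9 km ⇒ ΔT = -18.62°C; T = 10.38°C
2400–2900 m, saturated: Δz = 0.5 km ⇒ ΔT = -3.3°C; T = 7.08°C
2900–900 m, dry descent: Δz = 2 km ⇒ ΔT = +19.6°C; T = 26.68°C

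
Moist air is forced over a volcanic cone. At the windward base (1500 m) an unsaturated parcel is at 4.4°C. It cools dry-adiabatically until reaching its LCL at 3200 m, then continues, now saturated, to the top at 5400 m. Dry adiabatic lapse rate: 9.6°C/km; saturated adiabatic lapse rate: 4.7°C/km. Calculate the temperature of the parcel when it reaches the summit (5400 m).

Dry to 3200 m: -9.6 × 1.7 km = -16.32°C, so T = -11.92°C.
Saturated to 5400 m: -4.7 × 2.2 km = -10.34°C, so T = -22.26°C.

-22.26°C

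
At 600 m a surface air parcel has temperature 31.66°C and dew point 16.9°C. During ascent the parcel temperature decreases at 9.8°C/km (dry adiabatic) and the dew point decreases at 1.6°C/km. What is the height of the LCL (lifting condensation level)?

2400 m

T and T_d converge at 9.8 − 1.6 = 8.2°C per km
Height above start = (31.66 − 16.9) / 8.2 = 1.8 km
LCL altitude = 600 m + 1800 m = 2400 m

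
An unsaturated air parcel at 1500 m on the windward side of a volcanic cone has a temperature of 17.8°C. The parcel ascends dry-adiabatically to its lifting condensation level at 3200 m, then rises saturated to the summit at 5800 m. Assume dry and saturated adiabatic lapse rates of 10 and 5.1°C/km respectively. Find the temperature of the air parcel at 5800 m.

-12.46°C

From 1500 m to 3200 m (dry): cools by 10 × 1.7 = 17°C, giving 0.8°C.
From 3200 m to 5800 m (saturated): cools by 5.1 × 2.6 = 13.26°C, giving -12.46°C.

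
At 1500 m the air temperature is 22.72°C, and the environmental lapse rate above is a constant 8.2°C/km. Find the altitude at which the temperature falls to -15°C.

6100 m

Height above start = (22.72 − (-15)) / 8.2 = 4.6 km
Altitude = 1500 m + 4600 m = 6100 m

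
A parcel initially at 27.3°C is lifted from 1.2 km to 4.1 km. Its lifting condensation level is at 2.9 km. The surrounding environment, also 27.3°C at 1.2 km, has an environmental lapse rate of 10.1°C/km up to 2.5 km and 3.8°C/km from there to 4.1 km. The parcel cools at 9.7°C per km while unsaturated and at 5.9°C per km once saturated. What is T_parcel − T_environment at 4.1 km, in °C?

Parcel:
  From 1200 m to 2900 m (dry): cools by 9.7 × 1.7 = 16.49°C, giving 10.81°C.
  From 2900 m to 4100 m (saturated): cools by 5.9 × 1.2 = 7.08°C, giving 3.73°C.
Environment:
  From 1200 m to 2500 m (environment, lower layer): cools by 10.1 × 1.3 = 13.13°C, giving 14.17°C.
  From 2500 m to 4100 m (environment, upper layer): cools by 3.8 × 1.6 = 6.08°C, giving 8.09°C.
T_parcel − T_env = 3.73 − 8.09 = -4.36°C

-4.36°C (parcel cooler than environment)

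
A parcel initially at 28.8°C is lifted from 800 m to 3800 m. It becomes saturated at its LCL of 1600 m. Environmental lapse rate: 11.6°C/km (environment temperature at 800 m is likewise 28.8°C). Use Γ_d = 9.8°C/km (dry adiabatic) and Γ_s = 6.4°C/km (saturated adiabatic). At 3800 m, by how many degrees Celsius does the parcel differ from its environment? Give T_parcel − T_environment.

Parcel:
  From 800 m to 1600 m (dry): cools by 9.8 × 0.8 = 7.84°C, giving 20.96°C.
  From 1600 m to 3800 m (saturated): cools by 6.4 × 2.2 = 14.08°C, giving 6.88°C.
Environment:
  From 800 m to 3800 m (environment): cools by 11.6 × 3 = 34.8°C, giving -6°C.
T_parcel − T_env = 6.88 − (-6) = +12.88°C

+12.88°C (parcel warmer than environment)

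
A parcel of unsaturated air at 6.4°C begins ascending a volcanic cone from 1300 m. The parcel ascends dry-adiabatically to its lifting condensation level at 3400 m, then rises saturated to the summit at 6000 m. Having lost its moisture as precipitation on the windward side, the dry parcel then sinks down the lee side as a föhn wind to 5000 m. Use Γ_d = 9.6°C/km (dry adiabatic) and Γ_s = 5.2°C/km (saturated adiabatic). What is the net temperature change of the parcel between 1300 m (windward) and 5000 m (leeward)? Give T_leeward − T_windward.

-24.08°C

From 1300 m to 3400 m (dry): cools by 9.6 × 2.1 = 20.16°C, giving -13.76°C.
From 3400 m to 6000 m (saturated): cools by 5.2 × 2.6 = 13.52°C, giving -27.28°C.
From 6000 m to 5000 m (dry descent): warms by 9.6 × 1 = 9.6°C, giving -17.68°C.
Net change vs windward start: -17.68 − 6.4 = -24.08°C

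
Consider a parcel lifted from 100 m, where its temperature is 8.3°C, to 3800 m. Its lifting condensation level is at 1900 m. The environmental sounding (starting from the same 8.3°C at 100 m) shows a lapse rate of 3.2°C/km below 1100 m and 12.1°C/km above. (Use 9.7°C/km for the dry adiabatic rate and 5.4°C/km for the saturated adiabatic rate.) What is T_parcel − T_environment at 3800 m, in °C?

+8.15°C (parcel warmer than environment)

Parcel:
  Dry to 1900 m: -9.7 × 1.8 km = -17.46°C, so T = -9.16°C.
  Saturated to 3800 m: -5.4 × 1.9 km = -10.26°C, so T = -19.42°C.
Environment:
  Environment, lower layer to 1100 m: -3.2 × 1 km = -3.2°C, so T = 5.1°C.
  Environment, upper layer to 3800 m: -12.1 × 2.7 km = -32.67°C, so T = -27.57°C.
T_parcel − T_env = -19.42 − (-27.57) = +8.15°C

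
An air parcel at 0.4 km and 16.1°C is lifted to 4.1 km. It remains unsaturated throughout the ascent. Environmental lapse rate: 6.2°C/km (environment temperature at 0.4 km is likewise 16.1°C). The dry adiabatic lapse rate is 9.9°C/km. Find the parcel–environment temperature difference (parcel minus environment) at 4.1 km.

Parcel:
  400 → 4100 m (dry, 9.9°C/km): ΔT = -9.9 × 3.7 = -36.63°C → T = -20.53°C
Environment:
  400 → 4100 m (environment, 6.2°C/km): ΔT = -6.2 × 3.7 = -22.94°C → T = -6.84°C
T_parcel − T_env = -20.53 − (-6.84) = -13.69°C

-13.69°C (parcel cooler than environment)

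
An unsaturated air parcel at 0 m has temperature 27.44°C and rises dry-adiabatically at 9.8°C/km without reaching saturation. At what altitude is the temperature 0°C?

Height above start = (27.44 − 0) / 9.8 = 2.8 km
Altitude = 0 m + 2800 m = 2800 m

2800 m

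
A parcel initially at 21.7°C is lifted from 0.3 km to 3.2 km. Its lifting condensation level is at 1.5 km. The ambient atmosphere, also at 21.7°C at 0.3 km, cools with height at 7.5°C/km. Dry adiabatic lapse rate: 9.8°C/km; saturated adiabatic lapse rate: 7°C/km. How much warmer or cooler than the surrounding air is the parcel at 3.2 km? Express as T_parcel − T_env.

Parcel:
  300 → 1500 m (dry, 9.8°C/km): ΔT = -9.8 × 1.2 = -11.76°C → T = 9.94°C
  1500 → 3200 m (saturated, 7°C/km): ΔT = -7 × 1.7 = -11.9°C → T = -1.96°C
Environment:
  300 → 3200 m (environment, 7.5°C/km): ΔT = -7.5 × 2.9 = -21.75°C → T = -0.05°C
T_parcel − T_env = -1.96 − (-0.05) = -1.91°C

-1.91°C (parcel cooler than environment)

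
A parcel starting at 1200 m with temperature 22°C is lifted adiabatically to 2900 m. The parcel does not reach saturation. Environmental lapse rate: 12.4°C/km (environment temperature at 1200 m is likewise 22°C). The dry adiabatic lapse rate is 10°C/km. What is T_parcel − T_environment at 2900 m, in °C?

+4.08°C (parcel warmer than environment)

Parcel:
  From 1200 m to 2900 m (dry): cools by 10 × 1.7 = 17°C, giving 5°C.
Environment:
  From 1200 m to 2900 m (environment): cools by 12.4 × 1.7 = 21.08°C, giving 0.92°C.
T_parcel − T_env = 5 − 0.92 = +4.08°C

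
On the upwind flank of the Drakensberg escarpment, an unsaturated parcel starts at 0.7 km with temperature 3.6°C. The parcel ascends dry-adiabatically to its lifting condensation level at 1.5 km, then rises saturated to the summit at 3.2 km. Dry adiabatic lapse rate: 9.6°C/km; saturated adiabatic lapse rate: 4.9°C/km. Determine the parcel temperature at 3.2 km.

700 → 1500 m (dry, 9.6°C/km): ΔT = -9.6 × 0.8 = -7.68°C → T = -4.08°C
1500 → 3200 m (saturated, 4.9°C/km): ΔT = -4.9 × 1.7 = -8.33°C → T = -12.41°C

-12.41°C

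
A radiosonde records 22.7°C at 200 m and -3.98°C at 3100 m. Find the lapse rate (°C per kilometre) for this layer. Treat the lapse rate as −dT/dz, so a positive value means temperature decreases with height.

9.2°C/km

Γ = −ΔT/Δz = (22.7 − (-3.98)) / (3100 − 200) m
  = 26.68°C / 2.9 km = 9.2°C/km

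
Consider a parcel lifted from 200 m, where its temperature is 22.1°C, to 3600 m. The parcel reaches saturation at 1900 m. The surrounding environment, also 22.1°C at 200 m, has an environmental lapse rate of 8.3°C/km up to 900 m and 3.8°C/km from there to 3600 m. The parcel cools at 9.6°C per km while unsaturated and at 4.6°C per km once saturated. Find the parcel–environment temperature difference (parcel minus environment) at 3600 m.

Parcel:
  Dry to 1900 m: -9.6 × 1.7 km = -16.32°C, so T = 5.78°C.
  Saturated to 3600 m: -4.6 × 1.7 km = -7.82°C, so T = -2.04°C.
Environment:
  Environment, lower layer to 900 m: -8.3 × 0.7 km = -5.81°C, so T = 16.29°C.
  Environment, upper layer to 3600 m: -3.8 × 2.7 km = -10.26°C, so T = 6.03°C.
T_parcel − T_env = -2.04 − 6.03 = -8.07°C

-8.07°C (parcel cooler than environment)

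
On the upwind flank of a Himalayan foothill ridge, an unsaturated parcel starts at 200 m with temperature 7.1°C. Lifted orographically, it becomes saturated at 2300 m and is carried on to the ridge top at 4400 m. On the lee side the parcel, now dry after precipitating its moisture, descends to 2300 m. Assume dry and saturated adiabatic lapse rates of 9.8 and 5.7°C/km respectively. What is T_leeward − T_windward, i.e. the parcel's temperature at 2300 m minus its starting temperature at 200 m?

-11.97°C

Dry to 2300 m: -9.8 × 2.1 km = -20.58°C, so T = -13.48°C.
Saturated to 4400 m: -5.7 × 2.1 km = -11.97°C, so T = -25.45°C.
Dry descent to 2300 m: +9.8 × 2.1 km = +20.58°C, so T = -4.87°C.
Net change vs windward start: -4.87 − 7.1 = -11.97°C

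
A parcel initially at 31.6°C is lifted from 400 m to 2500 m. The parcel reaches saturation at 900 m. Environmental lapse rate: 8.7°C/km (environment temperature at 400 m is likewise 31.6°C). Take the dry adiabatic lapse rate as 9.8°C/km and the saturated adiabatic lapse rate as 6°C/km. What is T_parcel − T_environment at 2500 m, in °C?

Parcel:
  From 400 m to 900 m (dry): cools by 9.8 × 0.5 = 4.9°C, giving 26.7°C.
  From 900 m to 2500 m (saturated): cools by 6 × 1.6 = 9.6°C, giving 17.1°C.
Environment:
  From 400 m to 2500 m (environment): cools by 8.7 × 2.1 = 18.27°C, giving 13.33°C.
T_parcel − T_env = 17.1 − 13.33 = +3.77°C

+3.77°C (parcel warmer than environment)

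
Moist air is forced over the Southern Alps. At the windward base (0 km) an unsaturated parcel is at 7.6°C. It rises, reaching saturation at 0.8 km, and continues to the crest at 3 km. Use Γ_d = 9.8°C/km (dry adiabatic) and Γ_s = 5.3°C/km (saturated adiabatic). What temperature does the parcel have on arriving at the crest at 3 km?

-11.9°C

Dry to 800 m: -9.8 × 0.8 km = -7.84°C, so T = -0.24°C.
Saturated to 3000 m: -5.3 × 2.2 km = -11.66°C, so T = -11.9°C.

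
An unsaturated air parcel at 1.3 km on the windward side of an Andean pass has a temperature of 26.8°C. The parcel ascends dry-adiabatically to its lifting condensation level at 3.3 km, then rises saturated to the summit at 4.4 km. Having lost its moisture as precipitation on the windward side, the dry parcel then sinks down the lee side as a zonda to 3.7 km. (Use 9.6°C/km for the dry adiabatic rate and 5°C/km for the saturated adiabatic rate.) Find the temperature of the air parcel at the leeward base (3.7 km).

From 1300 m to 3300 m (dry): cools by 9.6 × 2 = 19.2°C, giving 7.6°C.
From 3300 m to 4400 m (saturated): cools by 5 × 1.1 = 5.5°C, giving 2.1°C.
From 4400 m to 3700 m (dry descent): warms by 9.6 × 0.7 = 6.72°C, giving 8.82°C.

8.82°C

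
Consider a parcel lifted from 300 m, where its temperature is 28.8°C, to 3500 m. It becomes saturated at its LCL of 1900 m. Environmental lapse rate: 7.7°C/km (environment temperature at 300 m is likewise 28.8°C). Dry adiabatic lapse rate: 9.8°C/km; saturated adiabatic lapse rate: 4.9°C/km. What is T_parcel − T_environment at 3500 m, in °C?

+1.12°C (parcel warmer than environment)

Parcel:
  300 → 1900 m (dry, 9.8°C/km): ΔT = -9.8 × 1.6 = -15.68°C → T = 13.12°C
  1900 → 3500 m (saturated, 4.9°C/km): ΔT = -4.9 × 1.6 = -7.84°C → T = 5.28°C
Environment:
  300 → 3500 m (environment, 7.7°C/km): ΔT = -7.7 × 3.2 = -24.64°C → T = 4.16°C
T_parcel − T_env = 5.28 − 4.16 = +1.12°C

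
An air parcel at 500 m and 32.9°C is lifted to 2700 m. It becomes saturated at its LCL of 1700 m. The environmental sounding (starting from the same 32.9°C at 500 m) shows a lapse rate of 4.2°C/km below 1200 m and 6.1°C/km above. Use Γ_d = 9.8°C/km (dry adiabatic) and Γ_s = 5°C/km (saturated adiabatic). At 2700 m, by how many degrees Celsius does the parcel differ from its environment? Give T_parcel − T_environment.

Parcel:
  500 → 1700 m (dry, 9.8°C/km): ΔT = -9.8 × 1.2 = -11.76°C → T = 21.14°C
  1700 → 2700 m (saturated, 5°C/km): ΔT = -5 × 1 = -5°C → T = 16.14°C
Environment:
  500 → 1200 m (environment, lower layer, 4.2°C/km): ΔT = -4.2 × 0.7 = -2.94°C → T = 29.96°C
  1200 → 2700 m (environment, upper layer, 6.1°C/km): ΔT = -6.1 × 1.5 = -9.15°C → T = 20.81°C
T_parcel − T_env = 16.14 − 20.81 = -4.67°C

-4.67°C (parcel cooler than environment)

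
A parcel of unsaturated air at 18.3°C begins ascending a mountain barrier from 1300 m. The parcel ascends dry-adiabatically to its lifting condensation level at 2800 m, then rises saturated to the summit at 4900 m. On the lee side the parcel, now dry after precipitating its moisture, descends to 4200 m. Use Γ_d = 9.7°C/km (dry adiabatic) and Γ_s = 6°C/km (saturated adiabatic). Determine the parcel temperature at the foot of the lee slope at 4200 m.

-2.06°C

From 1300 m to 2800 m (dry): cools by 9.7 × 1.5 = 14.55°C, giving 3.75°C.
From 2800 m to 4900 m (saturated): cools by 6 × 2.1 = 12.6°C, giving -8.85°C.
From 4900 m to 4200 m (dry descent): warms by 9.7 × 0.7 = 6.79°C, giving -2.06°C.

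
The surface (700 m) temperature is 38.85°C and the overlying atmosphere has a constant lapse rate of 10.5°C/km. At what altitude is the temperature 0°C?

Height above start = (38.85 − 0) / 10.5 = 3.7 km
Altitude = 700 m + 3700 m = 4400 m

4400 m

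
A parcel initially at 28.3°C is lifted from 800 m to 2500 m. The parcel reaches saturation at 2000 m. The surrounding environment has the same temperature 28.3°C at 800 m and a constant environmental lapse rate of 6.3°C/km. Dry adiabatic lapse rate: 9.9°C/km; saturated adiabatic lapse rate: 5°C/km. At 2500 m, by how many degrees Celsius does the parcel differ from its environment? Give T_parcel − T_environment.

-3.67°C (parcel cooler than environment)

Parcel:
  From 800 m to 2000 m (dry): cools by 9.9 × 1.2 = 11.88°C, giving 16.42°C.
  From 2000 m to 2500 m (saturated): cools by 5 × 0.5 = 2.5°C, giving 13.92°C.
Environment:
  From 800 m to 2500 m (environment): cools by 6.3 × 1.7 = 10.71°C, giving 17.59°C.
T_parcel − T_env = 13.92 − 17.59 = -3.67°C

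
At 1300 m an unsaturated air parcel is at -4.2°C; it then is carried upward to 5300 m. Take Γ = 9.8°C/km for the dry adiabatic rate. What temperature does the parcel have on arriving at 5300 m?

-43.4°C

Dry adiabatic to 5300 m: -9.8 × 4 km = -39.2°C, so T = -43.4°C.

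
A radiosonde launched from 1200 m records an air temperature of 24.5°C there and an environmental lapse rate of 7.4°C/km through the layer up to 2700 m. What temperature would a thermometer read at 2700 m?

13.4°C

From 1200 m to 2700 m (environmental): cools by 7.4 × 1.5 = 11.1°C, giving 13.4°C.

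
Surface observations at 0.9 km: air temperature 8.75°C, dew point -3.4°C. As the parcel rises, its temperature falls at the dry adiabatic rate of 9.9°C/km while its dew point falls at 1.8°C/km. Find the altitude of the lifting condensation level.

T and T_d converge at 9.9 − 1.8 = 8.1°C per km
Height above start = (8.75 − (-3.4)) / 8.1 = 1.5 km
LCL altitude = 900 m + 1500 m = 2400 m

2.4 km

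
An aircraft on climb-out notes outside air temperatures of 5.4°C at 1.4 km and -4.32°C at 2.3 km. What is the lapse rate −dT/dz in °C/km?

10.8°C/km

Γ = −ΔT/Δz = (5.4 − (-4.32)) / (2300 − 1400) m
  = 9.72°C / 0.9 km = 10.8°C/km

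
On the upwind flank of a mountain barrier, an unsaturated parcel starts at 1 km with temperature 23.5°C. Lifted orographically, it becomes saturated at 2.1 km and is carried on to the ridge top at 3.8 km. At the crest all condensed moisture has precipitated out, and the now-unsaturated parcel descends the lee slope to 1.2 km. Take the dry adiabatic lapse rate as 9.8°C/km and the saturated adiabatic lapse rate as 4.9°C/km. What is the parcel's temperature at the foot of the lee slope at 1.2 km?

29.87°C

1000 → 2100 m (dry, 9.8°C/km): ΔT = -9.8 × 1.1 = -10.78°C → T = 12.72°C
2100 → 3800 m (saturated, 4.9°C/km): ΔT = -4.9 × 1.7 = -8.33°C → T = 4.39°C
3800 → 1200 m (dry descent, 9.8°C/km): ΔT = +9.8 × 2.6 = +25.48°C → T = 29.87°C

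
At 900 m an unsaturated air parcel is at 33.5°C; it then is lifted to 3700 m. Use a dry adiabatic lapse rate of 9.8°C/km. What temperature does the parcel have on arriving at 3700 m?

6.06°C

Dry adiabatic to 3700 m: -9.8 × 2.8 km = -27.44°C, so T = 6.06°C.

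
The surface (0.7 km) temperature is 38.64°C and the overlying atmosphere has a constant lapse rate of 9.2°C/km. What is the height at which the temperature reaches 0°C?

Height above start = (38.64 − 0) / 9.2 = 4.2 km
Altitude = 700 m + 4200 m = 4900 m

4.9 km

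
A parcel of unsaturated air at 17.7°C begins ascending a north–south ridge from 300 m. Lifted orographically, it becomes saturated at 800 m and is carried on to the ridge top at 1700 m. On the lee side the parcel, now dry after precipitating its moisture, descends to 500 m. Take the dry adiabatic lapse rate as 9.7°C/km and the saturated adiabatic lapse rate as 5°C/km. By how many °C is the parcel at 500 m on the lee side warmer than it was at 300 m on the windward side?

+2.29°C

Dry to 800 m: -9.7 × 0.5 km = -4.85°C, so T = 12.85°C.
Saturated to 1700 m: -5 × 0.9 km = -4.5°C, so T = 8.35°C.
Dry descent to 500 m: +9.7 × 1.2 km = +11.64°C, so T = 19.99°C.
Net change vs windward start: 19.99 − 17.7 = +2.29°C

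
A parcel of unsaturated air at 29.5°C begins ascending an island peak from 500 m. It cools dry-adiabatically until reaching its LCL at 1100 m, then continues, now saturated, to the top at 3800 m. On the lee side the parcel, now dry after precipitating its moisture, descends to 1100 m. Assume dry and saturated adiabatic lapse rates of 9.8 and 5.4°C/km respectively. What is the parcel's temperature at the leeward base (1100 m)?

500 → 1100 m (dry, 9.8°C/km): ΔT = -9.8 × 0.6 = -5.88°C → T = 23.62°C
1100 → 3800 m (saturated, 5.4°C/km): ΔT = -5.4 × 2.7 = -14.58°C → T = 9.04°C
3800 → 1100 m (dry descent, 9.8°C/km): ΔT = +9.8 × 2.7 = +26.46°C → T = 35.5°C

35.5°C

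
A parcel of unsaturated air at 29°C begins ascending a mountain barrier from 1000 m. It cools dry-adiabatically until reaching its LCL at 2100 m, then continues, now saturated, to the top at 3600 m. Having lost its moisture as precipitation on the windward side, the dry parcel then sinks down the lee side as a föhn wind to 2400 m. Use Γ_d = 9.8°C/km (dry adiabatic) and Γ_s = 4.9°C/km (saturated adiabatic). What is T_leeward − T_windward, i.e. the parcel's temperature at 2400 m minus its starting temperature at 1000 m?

-6.37°C

1000 → 2100 m (dry, 9.8°C/km): ΔT = -9.8 × 1.1 = -10.78°C → T = 18.22°C
2100 → 3600 m (saturated, 4.9°C/km): ΔT = -4.9 × 1.5 = -7.35°C → T = 10.87°C
3600 → 2400 m (dry descent, 9.8°C/km): ΔT = +9.8 × 1.2 = +11.76°C → T = 22.63°C
Net change vs windward start: 22.63 − 29 = -6.37°C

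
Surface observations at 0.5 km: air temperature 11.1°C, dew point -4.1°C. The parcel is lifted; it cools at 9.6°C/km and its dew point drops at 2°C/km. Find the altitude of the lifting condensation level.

T and T_d converge at 9.6 − 2 = 7.6°C per km
Height above start = (11.1 − (-4.1)) / 7.6 = 2 km
LCL altitude = 500 m + 2000 m = 2500 m

2.5 km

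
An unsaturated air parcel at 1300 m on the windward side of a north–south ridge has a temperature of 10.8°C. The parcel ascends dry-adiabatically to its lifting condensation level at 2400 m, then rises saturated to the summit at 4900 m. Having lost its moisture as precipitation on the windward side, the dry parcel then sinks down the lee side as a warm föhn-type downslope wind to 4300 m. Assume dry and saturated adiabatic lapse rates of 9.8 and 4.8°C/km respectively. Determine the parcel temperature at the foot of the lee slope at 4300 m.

1300–2400 m, dry: Δz = 1.1 km ⇒ ΔT = -10.78°C; T = 0.02°C
2400–4900 m, saturated: Δz = 2.5 km ⇒ ΔT = -12°C; T = -11.98°C
4900–4300 m, dry descent: Δz = 0.6 km ⇒ ΔT = +5.88°C; T = -6.1°C

-6.1°C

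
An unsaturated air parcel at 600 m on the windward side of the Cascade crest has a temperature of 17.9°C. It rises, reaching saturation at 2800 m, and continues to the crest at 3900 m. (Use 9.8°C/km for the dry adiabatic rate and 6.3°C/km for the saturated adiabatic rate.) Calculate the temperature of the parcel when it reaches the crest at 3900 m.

-10.59°C

600–2800 m, dry: Δz = 2.2 km ⇒ ΔT = -21.56°C; T = -3.66°C
2800–3900 m, saturated: Δz = 1.1 km ⇒ ΔT = -6.93°C; T = -10.59°C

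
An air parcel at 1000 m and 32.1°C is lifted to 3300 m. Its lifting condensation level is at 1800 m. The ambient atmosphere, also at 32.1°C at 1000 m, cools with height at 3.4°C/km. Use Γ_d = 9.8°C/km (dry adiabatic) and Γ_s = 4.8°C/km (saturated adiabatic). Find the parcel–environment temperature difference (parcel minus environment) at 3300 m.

Parcel:
  From 1000 m to 1800 m (dry): cools by 9.8 × 0.8 = 7.84°C, giving 24.26°C.
  From 1800 m to 3300 m (saturated): cools by 4.8 × 1.5 = 7.2°C, giving 17.06°C.
Environment:
  From 1000 m to 3300 m (environment): cools by 3.4 × 2.3 = 7.82°C, giving 24.28°C.
T_parcel − T_env = 17.06 − 24.28 = -7.22°C

-7.22°C (parcel cooler than environment)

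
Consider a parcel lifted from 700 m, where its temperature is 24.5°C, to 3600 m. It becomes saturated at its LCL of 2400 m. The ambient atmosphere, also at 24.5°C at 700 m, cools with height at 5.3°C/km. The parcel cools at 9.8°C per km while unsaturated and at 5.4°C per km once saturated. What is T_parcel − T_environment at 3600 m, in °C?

-7.77°C (parcel cooler than environment)

Parcel:
  From 700 m to 2400 m (dry): cools by 9.8 × 1.7 = 16.66°C, giving 7.84°C.
  From 2400 m to 3600 m (saturated): cools by 5.4 × 1.2 = 6.48°C, giving 1.36°C.
Environment:
  From 700 m to 3600 m (environment): cools by 5.3 × 2.9 = 15.37°C, giving 9.13°C.
T_parcel − T_env = 1.36 − 9.13 = -7.77°C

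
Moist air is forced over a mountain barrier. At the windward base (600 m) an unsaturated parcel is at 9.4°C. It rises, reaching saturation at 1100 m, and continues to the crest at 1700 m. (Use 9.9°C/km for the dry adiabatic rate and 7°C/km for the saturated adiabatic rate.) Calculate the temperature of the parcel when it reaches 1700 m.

Dry to 1100 m: -9.9 × 0.5 km = -4.95°C, so T = 4.45°C.
Saturated to 1700 m: -7 × 0.6 km = -4.2°C, so T = 0.25°C.

0.25°C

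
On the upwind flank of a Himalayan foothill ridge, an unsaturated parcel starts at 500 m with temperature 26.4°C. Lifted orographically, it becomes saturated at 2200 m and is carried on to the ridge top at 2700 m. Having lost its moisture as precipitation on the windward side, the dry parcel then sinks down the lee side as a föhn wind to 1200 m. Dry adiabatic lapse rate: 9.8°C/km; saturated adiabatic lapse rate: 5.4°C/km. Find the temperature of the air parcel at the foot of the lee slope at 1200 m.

21.74°C

Dry to 2200 m: -9.8 × 1.7 km = -16.66°C, so T = 9.74°C.
Saturated to 2700 m: -5.4 × 0.5 km = -2.7°C, so T = 7.04°C.
Dry descent to 1200 m: +9.8 × 1.5 km = +14.7°C, so T = 21.74°C.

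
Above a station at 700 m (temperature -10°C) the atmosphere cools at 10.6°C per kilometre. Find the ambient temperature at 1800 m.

-21.66°C

From 700 m to 1800 m (environmental): cools by 10.6 × 1.1 = 11.66°C, giving -21.66°C.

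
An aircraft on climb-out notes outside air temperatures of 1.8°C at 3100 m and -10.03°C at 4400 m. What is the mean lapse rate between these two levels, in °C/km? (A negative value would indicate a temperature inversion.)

9.1°C/km

Γ = −ΔT/Δz = (1.8 − (-10.03)) / (4400 − 3100) m
  = 11.83°C / 1.3 km = 9.1°C/km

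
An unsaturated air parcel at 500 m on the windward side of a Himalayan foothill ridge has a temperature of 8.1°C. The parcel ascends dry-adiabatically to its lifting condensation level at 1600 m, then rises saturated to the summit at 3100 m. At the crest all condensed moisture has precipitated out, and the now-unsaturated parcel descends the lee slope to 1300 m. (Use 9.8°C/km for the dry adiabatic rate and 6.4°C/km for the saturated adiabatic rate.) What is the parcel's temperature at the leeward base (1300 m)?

Dry to 1600 m: -9.8 × 1.1 km = -10.78°C, so T = -2.68°C.
Saturated to 3100 m: -6.4 × 1.5 km = -9.6°C, so T = -12.28°C.
Dry descent to 1300 m: +9.8 × 1.8 km = +17.64°C, so T = 5.36°C.

5.36°C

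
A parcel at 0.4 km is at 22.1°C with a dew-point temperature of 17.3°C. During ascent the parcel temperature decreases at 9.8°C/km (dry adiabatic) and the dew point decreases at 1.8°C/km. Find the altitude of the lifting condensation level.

T and T_d converge at 9.8 − 1.8 = 8°C per km
Height above start = (22.1 − 17.3) / 8 = 0.6 km
LCL altitude = 400 m + 600 m = 1000 m

1 km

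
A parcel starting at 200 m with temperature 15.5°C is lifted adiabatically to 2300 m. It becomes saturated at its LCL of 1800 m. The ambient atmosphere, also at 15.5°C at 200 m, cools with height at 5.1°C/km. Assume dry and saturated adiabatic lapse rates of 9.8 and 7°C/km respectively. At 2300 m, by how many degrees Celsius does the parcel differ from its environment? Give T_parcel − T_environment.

Parcel:
  200–1800 m, dry: Δz = 1.6 km ⇒ ΔT = -15.68°C; T = -0.18°C
  1800–2300 m, saturated: Δz = 0.5 km ⇒ ΔT = -3.5°C; T = -3.68°C
Environment:
  200–2300 m, environment: Δz = 2.1 km ⇒ ΔT = -10.71°C; T = 4.79°C
T_parcel − T_env = -3.68 − 4.79 = -8.47°C

-8.47°C (parcel cooler than environment)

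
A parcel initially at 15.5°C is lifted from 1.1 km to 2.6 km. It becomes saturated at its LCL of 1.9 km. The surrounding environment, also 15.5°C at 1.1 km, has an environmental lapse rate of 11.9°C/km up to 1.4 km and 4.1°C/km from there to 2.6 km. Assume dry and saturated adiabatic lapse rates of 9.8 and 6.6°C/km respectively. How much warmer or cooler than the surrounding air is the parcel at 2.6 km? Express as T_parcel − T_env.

Parcel:
  From 1100 m to 1900 m (dry): cools by 9.8 × 0.8 = 7.84°C, giving 7.66°C.
  From 1900 m to 2600 m (saturated): cools by 6.6 × 0.7 = 4.62°C, giving 3.04°C.
Environment:
  From 1100 m to 1400 m (environment, lower layer): cools by 11.9 × 0.3 = 3.57°C, giving 11.93°C.
  From 1400 m to 2600 m (environment, upper layer): cools by 4.1 × 1.2 = 4.92°C, giving 7.01°C.
T_parcel − T_env = 3.04 − 7.01 = -3.97°C

-3.97°C (parcel cooler than environment)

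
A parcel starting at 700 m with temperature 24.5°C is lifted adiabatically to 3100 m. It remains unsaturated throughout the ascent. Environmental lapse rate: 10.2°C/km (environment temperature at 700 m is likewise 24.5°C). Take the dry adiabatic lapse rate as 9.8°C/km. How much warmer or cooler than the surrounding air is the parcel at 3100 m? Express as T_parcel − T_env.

Parcel:
  700 → 3100 m (dry, 9.8°C/km): ΔT = -9.8 × 2.4 = -23.52°C → T = 0.98°C
Environment:
  700 → 3100 m (environment, 10.2°C/km): ΔT = -10.2 × 2.4 = -24.48°C → T = 0.02°C
T_parcel − T_env = 0.98 − 0.02 = +0.96°C

+0.96°C (parcel warmer than environment)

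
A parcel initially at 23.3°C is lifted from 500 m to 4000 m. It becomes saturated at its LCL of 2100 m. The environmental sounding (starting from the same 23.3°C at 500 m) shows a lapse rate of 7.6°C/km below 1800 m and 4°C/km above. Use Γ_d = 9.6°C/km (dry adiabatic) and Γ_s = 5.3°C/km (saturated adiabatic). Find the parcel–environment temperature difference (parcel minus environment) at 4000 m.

Parcel:
  500–2100 m, dry: Δz = 1.6 km ⇒ ΔT = -15.36°C; T = 7.94°C
  2100–4000 m, saturated: Δz = 1.9 km ⇒ ΔT = -10.07°C; T = -2.13°C
Environment:
  500–1800 m, environment, lower layer: Δz = 1.3 km ⇒ ΔT = -9.88°C; T = 13.42°C
  1800–4000 m, environment, upper layer: Δz = 2.2 km ⇒ ΔT = -8.8°C; T = 4.62°C
T_parcel − T_env = -2.13 − 4.62 = -6.75°C

-6.75°C (parcel cooler than environment)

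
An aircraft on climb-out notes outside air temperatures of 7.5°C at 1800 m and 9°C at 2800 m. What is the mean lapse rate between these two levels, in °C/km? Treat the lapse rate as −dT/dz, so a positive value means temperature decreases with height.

Γ = −ΔT/Δz = (7.5 − 9) / (2800 − 1800) m
  = -1.5°C / 1 km = -1.5°C/km

-1.5°C/km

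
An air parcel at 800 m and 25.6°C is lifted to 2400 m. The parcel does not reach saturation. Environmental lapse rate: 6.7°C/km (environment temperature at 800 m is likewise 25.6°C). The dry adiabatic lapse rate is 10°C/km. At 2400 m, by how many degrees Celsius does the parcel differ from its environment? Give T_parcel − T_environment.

Parcel:
  From 800 m to 2400 m (dry): cools by 10 × 1.6 = 16°C, giving 9.6°C.
Environment:
  From 800 m to 2400 m (environment): cools by 6.7 × 1.6 = 10.72°C, giving 14.88°C.
T_parcel − T_env = 9.6 − 14.88 = -5.28°C

-5.28°C (parcel cooler than environment)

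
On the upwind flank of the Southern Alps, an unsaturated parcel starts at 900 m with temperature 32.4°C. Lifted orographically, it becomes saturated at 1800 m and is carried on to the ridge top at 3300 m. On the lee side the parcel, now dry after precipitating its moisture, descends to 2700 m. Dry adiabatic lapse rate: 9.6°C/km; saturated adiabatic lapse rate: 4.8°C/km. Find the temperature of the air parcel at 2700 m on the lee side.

22.32°C

From 900 m to 1800 m (dry): cools by 9.6 × 0.9 = 8.64°C, giving 23.76°C.
From 1800 m to 3300 m (saturated): cools by 4.8 × 1.5 = 7.2°C, giving 16.56°C.
From 3300 m to 2700 m (dry descent): warms by 9.6 × 0.6 = 5.76°C, giving 22.32°C.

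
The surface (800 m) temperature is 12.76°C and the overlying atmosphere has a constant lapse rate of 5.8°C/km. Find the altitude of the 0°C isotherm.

Height above start = (12.76 − 0) / 5.8 = 2.2 km
Altitude = 800 m + 2200 m = 3000 m

3000 m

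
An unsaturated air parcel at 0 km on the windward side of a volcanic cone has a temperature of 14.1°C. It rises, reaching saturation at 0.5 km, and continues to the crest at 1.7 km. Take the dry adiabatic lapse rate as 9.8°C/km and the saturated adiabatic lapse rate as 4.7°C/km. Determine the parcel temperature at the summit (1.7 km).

3.56°C

Dry to 500 m: -9.8 × 0.5 km = -4.9°C, so T = 9.2°C.
Saturated to 1700 m: -4.7 × 1.2 km = -5.64°C, so T = 3.56°C.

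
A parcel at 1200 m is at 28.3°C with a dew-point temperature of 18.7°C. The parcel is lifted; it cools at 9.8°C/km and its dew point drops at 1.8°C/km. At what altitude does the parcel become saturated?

T and T_d converge at 9.8 − 1.8 = 8°C per km
Height above start = (28.3 − 18.7) / 8 = 1.2 km
LCL altitude = 1200 m + 1200 m = 2400 m

2400 m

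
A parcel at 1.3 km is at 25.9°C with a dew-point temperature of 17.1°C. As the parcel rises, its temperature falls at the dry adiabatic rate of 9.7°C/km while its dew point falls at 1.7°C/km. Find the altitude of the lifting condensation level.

T and T_d converge at 9.7 − 1.7 = 8°C per km
Height above start = (25.9 − 17.1) / 8 = 1.1 km
LCL altitude = 1300 m + 1100 m = 2400 m

2.4 km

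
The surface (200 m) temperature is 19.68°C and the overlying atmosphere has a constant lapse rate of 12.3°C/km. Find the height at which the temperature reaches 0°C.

Height above start = (19.68 − 0) / 12.3 = 1.6 km
Altitude = 200 m + 1600 m = 1800 m

1800 m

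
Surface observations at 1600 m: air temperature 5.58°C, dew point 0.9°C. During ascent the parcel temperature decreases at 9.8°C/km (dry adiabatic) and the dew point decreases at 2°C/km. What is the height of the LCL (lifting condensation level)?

T and T_d converge at 9.8 − 2 = 7.8°C per km
Height above start = (5.58 − 0.9) / 7.8 = 0.6 km
LCL altitude = 1600 m + 600 m = 2200 m

2200 m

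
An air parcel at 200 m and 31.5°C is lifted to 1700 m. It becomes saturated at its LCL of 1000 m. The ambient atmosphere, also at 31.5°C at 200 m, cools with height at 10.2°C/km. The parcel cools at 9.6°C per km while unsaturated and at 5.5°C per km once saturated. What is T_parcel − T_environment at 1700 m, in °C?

+3.77°C (parcel warmer than environment)

Parcel:
  200 → 1000 m (dry, 9.6°C/km): ΔT = -9.6 × 0.8 = -7.68°C → T = 23.82°C
  1000 → 1700 m (saturated, 5.5°C/km): ΔT = -5.5 × 0.7 = -3.85°C → T = 19.97°C
Environment:
  200 → 1700 m (environment, 10.2°C/km): ΔT = -10.2 × 1.5 = -15.3°C → T = 16.2°C
T_parcel − T_env = 19.97 − 16.2 = +3.77°C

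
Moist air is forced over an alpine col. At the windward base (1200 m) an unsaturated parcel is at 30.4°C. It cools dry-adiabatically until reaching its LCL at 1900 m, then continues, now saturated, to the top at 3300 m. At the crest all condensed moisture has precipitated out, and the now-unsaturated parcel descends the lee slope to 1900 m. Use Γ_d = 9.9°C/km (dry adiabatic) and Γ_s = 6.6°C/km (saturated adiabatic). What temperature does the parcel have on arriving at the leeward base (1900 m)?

28.09°C

From 1200 m to 1900 m (dry): cools by 9.9 × 0.7 = 6.93°C, giving 23.47°C.
From 1900 m to 3300 m (saturated): cools by 6.6 × 1.4 = 9.24°C, giving 14.23°C.
From 3300 m to 1900 m (dry descent): warms by 9.9 × 1.4 = 13.86°C, giving 28.09°C.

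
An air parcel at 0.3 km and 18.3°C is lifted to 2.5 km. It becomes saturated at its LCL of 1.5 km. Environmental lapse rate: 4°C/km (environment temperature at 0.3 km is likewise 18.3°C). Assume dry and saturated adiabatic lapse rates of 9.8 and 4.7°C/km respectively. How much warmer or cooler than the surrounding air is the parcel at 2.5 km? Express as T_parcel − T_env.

Parcel:
  From 300 m to 1500 m (dry): cools by 9.8 × 1.2 = 11.76°C, giving 6.54°C.
  From 1500 m to 2500 m (saturated): cools by 4.7 × 1 = 4.7°C, giving 1.84°C.
Environment:
  From 300 m to 2500 m (environment): cools by 4 × 2.2 = 8.8°C, giving 9.5°C.
T_parcel − T_env = 1.84 − 9.5 = -7.66°C

-7.66°C (parcel cooler than environment)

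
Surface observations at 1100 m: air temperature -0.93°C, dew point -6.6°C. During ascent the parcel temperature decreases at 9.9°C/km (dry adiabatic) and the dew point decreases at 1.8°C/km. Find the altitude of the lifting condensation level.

T and T_d converge at 9.9 − 1.8 = 8.1°C per km
Height above start = (-0.93 − (-6.6)) / 8.1 = 0.7 km
LCL altitude = 1100 m + 700 m = 1800 m

1800 m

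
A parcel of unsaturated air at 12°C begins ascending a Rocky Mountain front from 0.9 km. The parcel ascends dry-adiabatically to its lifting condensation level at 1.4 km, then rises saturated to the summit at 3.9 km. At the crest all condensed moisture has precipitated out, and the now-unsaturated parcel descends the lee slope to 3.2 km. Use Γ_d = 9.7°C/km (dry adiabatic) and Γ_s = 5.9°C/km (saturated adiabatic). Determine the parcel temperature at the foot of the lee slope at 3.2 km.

-0.81°C

From 900 m to 1400 m (dry): cools by 9.7 × 0.5 = 4.85°C, giving 7.15°C.
From 1400 m to 3900 m (saturated): cools by 5.9 × 2.5 = 14.75°C, giving -7.6°C.
From 3900 m to 3200 m (dry descent): warms by 9.7 × 0.7 = 6.79°C, giving -0.81°C.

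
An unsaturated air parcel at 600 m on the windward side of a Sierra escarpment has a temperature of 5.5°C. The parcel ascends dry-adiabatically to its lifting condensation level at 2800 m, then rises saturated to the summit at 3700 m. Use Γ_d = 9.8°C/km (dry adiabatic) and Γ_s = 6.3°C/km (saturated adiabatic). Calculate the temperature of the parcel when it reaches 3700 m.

-21.73°C

Dry to 2800 m: -9.8 × 2.2 km = -21.56°C, so T = -16.06°C.
Saturated to 3700 m: -6.3 × 0.9 km = -5.67°C, so T = -21.73°C.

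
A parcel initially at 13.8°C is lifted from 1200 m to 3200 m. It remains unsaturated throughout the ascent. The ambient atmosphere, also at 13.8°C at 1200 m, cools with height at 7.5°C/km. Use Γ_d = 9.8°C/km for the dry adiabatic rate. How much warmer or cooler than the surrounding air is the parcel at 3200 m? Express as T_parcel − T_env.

-4.6°C (parcel cooler than environment)

Parcel:
  1200–3200 m, dry: Δz = 2 km ⇒ ΔT = -19.6°C; T = -5.8°C
Environment:
  1200–3200 m, environment: Δz = 2 km ⇒ ΔT = -15°C; T = -1.2°C
T_parcel − T_env = -5.8 − (-1.2) = -4.6°C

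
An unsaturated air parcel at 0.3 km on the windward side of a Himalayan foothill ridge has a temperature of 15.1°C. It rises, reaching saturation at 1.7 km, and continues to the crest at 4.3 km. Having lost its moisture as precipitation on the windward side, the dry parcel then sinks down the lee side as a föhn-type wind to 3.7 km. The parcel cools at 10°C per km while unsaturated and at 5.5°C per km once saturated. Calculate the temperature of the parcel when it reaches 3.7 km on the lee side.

-7.2°C

From 300 m to 1700 m (dry): cools by 10 × 1.4 = 14°C, giving 1.1°C.
From 1700 m to 4300 m (saturated): cools by 5.5 × 2.6 = 14.3°C, giving -13.2°C.
From 4300 m to 3700 m (dry descent): warms by 10 × 0.6 = 6°C, giving -7.2°C.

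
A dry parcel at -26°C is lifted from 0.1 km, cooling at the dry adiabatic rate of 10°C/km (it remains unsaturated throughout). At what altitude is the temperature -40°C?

Height above start = (-26 − (-40)) / 10 = 1.4 km
Altitude = 100 m + 1400 m = 1500 m

1.5 km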